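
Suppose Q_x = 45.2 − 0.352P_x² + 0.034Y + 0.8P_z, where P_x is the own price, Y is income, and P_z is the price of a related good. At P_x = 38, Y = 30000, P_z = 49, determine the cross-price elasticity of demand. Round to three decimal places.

0.066

Substituting, Q_x = 45.2 − 0.352(38)² + 0.034(30000) + 0.8(49) = 45.2 − 508.288 + 1020 + 39.2 = 596.112.
∂Q_x/∂P_z = +0.8, so E_xy = 0.8·(49/596.112) ≈ 0.066.
E_xy > 0: the goods are substitutes.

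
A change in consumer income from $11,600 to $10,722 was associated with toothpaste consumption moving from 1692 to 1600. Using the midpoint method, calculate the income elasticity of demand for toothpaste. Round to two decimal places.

0.71

%ΔQ = (1600 − 1692)/[(1692+1600)/2] = -92/1646 ≈ -0.0559.
%ΔI = (10,722 − 11,600)/[(11,600+10,722)/2] = -878/11161 ≈ -0.0787.
E_I = %ΔQ/%ΔI ≈ 0.71.
E_I ∈ (0,1): normal good (necessity).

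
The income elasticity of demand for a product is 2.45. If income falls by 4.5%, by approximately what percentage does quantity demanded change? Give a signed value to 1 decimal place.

%ΔQ ≈ E × %ΔI = (2.45) × (-4.5%) ≈ -11.0%.

-11.0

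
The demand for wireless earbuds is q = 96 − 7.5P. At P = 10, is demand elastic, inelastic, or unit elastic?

At P = 10, q = 21.
dq/dP = −7.5.
Point elasticity E = (dq/dP)·(P/q) = -7.5 × 10/21 ≈ -3.571.
|E| ≈ 3.571 > 1, so demand is elastic.

elastic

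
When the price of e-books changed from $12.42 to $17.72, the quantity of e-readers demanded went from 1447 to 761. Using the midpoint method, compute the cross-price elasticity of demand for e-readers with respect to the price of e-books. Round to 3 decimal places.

-1.767

%ΔQ_x = (761 − 1447)/[(1447+761)/2] = -686/1104 ≈ -0.6214.
%ΔP_y = (17.72 − 12.42)/[(12.42+17.72)/2] ≈ 0.3517.
E_xy = -0.6214/0.3517 ≈ -1.767.
E_xy < 0, so e-readers and e-books are complements.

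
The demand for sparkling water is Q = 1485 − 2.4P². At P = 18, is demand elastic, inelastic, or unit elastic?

At P = 18, Q = 707.4.
dQ/dP = −2·2.4·P = −86.4.
Point elasticity E = (dQ/dP)·(P/Q) = -86.4 × 18/707.4 ≈ -2.198.
|E| ≈ 2.198 > 1, so demand is elastic.

elastic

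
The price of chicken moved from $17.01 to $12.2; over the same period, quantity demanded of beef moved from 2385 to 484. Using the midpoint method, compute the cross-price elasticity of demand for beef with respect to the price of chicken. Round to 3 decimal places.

%ΔQ_x = (484 − 2385)/[(2385+484)/2] = -1901/1434.5 ≈ -1.3252.
%ΔP_y = (12.2 − 17.01)/[(17.01+12.2)/2] ≈ -0.3293.
E_xy = -1.3252/-0.3293 ≈ 4.024.
E_xy > 0, so beef and chicken are substitutes.

4.024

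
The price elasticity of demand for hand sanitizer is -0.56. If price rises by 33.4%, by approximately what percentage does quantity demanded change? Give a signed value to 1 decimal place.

-18.7

%ΔQ ≈ E × %ΔP = (-0.56) × (33.4%) ≈ -18.7%.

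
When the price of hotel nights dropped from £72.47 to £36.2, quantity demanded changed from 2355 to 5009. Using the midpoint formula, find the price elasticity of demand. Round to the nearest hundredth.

-1.08

%Δq = (5009 − 2355)/[(2355 + 5009)/2] = 2654/3682 ≈ 0.7208.
%ΔP = (36.2 − 72.47)/[(72.47 + 36.2)/2] = -36.27/54.335 ≈ -0.6675.
Arc elasticity E = %Δq/%ΔP ≈ 0.7208/-0.6675 ≈ -1.08.
|E| > 1: demand is elastic over this range.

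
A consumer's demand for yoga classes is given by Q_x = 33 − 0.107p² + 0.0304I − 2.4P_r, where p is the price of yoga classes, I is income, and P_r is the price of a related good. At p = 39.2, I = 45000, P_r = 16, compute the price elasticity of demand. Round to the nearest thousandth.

-0.274

Q_x = 33 − 0.107(39.2)² + 0.0304(45000) − 2.4(16) = 33 − 164.4205 + 1368 − 38.4 = 1198.1795.
∂Q_x/∂p = −2·0.107·p = -8.3888, so E_p = -8.3888·(39.2/1198.1795) ≈ -0.274.
|E_p| < 1: demand is inelastic.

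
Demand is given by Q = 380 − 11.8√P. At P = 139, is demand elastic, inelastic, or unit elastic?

At P = 139, Q = 240.8801.
dQ/dP = −11.8/(2√P) = −11.8/(2·11.7898).
Point elasticity E = (dQ/dP)·(P/Q) = -0.5004 × 139/240.8801 ≈ -0.289.
|E| ≈ 0.289 < 1, so demand is inelastic.

inelastic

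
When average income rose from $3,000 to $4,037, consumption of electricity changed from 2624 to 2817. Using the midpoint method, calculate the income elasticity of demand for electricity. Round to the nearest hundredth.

0.24

%ΔQ = (2817 − 2624)/[(2624+2817)/2] = 193/2720.5 ≈ 0.0709.
%ΔM = (4,037 − 3,000)/[(3,000+4,037)/2] = 1037/3518.5 ≈ 0.2947.
E_I = %ΔQ/%ΔM ≈ 0.24.
E_I ∈ (0,1): normal good (necessity).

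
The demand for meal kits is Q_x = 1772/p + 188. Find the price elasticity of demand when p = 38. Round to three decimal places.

-0.199

At p = 38, Q_x = 234.6316.
dQ_x/dp = −1772/p² = −1.2271.
Point elasticity E = (dQ_x/dp)·(p/Q_x) = -1.2271 × 38/234.6316 ≈ -0.199.
|E| < 1, so demand is inelastic at this price.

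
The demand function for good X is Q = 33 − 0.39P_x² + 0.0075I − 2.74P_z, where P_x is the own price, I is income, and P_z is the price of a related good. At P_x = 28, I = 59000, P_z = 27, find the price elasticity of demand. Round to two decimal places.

First evaluate Q: 33 − 0.39(28)² + 0.0075(59000) − 2.74(27) = 33 − 305.76 + 442.5 − 73.98 = 95.76.
∂Q/∂P_x = −2·0.39·P_x = -21.84, so E_p = -21.84·(28/95.76) ≈ -6.39.
|E_p| > 1: demand is elastic.

-6.39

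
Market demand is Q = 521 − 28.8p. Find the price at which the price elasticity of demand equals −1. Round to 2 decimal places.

For linear demand Q = a − bp, E = −bp/(a − bp). |E| = 1 ⇒ bp = a − bp ⇒ p = a/(2b).
p = 521/(2·28.8) ≈ 9.05.

9.05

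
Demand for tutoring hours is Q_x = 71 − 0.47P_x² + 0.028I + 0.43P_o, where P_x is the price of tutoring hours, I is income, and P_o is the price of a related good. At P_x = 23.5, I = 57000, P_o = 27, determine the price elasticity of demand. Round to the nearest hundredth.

At the given point, Q_x = 71 − 0.47(23.5)² + 0.028(57000) + 0.43(27) = 71 − 259.5575 + 1596 + 11.61 = 1419.0525.
∂Q_x/∂P_x = −2·0.47·P_x = -22.09, so E_p = -22.09·(23.5/1419.0525) ≈ -0.37.
|E_p| < 1: demand is inelastic.

-0.37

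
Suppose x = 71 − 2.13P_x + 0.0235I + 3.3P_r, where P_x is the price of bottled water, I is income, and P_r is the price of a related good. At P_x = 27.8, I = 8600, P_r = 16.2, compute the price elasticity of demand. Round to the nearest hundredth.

-0.22

First evaluate x: 71 − 2.13(27.8) + 0.0235(8600) + 3.3(16.2) = 71 − 59.214 + 202.1 + 53.46 = 267.346.
∂x/∂P_x = −2.13, so E_p = (−2.13)·(27.8/267.346) ≈ -0.22.
|E_p| < 1: demand is inelastic.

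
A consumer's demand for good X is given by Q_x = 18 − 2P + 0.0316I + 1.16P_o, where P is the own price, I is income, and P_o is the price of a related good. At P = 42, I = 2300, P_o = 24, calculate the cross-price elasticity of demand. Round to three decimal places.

0.806

Evaluating quantity at (P, I, P_o) gives Q_x = 18 − 2(42) + 0.0316(2300) + 1.16(24) = 18 − 84 + 72.68 + 27.84 = 34.52.
∂Q_x/∂P_o = +1.16, so E_xy = 1.16·(24/34.52) ≈ 0.806.
E_xy > 0: the goods are substitutes.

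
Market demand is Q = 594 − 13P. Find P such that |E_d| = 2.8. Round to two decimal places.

33.67

Set −bP/(a − bP) = −2.8 ⇒ bP = 2.8(a − bP) ⇒ bP(1+2.8) = 2.8·a.
P = 2.8·594/(13·3.8) ≈ 33.67.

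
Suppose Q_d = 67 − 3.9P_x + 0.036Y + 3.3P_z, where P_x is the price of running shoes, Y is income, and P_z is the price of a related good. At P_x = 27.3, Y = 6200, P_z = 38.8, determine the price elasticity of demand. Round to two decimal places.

-0.34

First evaluate Q_d: 67 − 3.9(27.3) + 0.036(6200) + 3.3(38.8) = 67 − 106.47 + 223.2 + 128.04 = 311.77.
∂Q_d/∂P_x = −3.9, so E_p = (−3.9)·(27.3/311.77) ≈ -0.34.
|E_p| < 1: demand is inelastic.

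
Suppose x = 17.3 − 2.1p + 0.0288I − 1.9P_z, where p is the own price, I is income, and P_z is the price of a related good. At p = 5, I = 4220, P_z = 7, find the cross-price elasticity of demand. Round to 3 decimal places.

First evaluate x: 17.3 − 2.1(5) + 0.0288(4220) − 1.9(7) = 17.3 − 10.5 + 121.536 − 13.3 = 115.036.
∂x/∂P_z = −1.9, so E_xy = -1.9·(7/115.036) ≈ -0.116.
E_xy < 0: the goods are complements.

-0.116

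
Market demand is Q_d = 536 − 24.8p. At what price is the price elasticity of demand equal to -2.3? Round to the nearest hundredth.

Set −bp/(a − bp) = −2.3 ⇒ bp = 2.3(a − bp) ⇒ bp(1+2.3) = 2.3·a.
p = 2.3·536/(24.8·3.3) ≈ 15.06.

15.06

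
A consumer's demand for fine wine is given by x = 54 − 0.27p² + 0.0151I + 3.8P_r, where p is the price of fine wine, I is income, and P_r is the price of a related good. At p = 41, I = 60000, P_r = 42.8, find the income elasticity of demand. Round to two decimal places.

x = 54 − 0.27(41)² + 0.0151(60000) + 3.8(42.8) = 54 − 453.87 + 906 + 162.64 = 668.77.
∂x/∂I = +0.0151, so E_I = 0.0151·(60000/668.77) ≈ 1.35.
E_I > 1: normal good (luxury).

1.35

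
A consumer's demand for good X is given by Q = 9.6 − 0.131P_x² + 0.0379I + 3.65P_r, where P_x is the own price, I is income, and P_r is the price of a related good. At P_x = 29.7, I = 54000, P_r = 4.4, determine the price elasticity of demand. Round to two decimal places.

-0.12

Q = 9.6 − 0.131(29.7)² + 0.0379(54000) + 3.65(4.4) = 9.6 − 115.5538 + 2046.6 + 16.06 = 1956.7062.
∂Q/∂P_x = −2·0.131·P_x = -7.7814, so E_p = -7.7814·(29.7/1956.7062) ≈ -0.12.
|E_p| < 1: demand is inelastic.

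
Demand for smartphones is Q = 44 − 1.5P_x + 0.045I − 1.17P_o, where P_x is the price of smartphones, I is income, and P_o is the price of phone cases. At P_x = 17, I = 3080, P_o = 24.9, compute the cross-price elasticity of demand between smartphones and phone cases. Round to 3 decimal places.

-0.228

Q = 44 − 1.5(17) + 0.045(3080) − 1.17(24.9) = 44 − 25.5 + 138.6 − 29.133 = 127.967.
∂Q/∂P_o = −1.17, so E_xy = -1.17·(24.9/127.967) ≈ -0.228.
E_xy < 0: the goods are complements.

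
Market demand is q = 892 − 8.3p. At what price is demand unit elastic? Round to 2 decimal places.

For linear demand q = a − bp, E = −bp/(a − bp). |E| = 1 ⇒ bp = a − bp ⇒ p = a/(2b).
p = 892/(2·8.3) ≈ 53.73.

53.73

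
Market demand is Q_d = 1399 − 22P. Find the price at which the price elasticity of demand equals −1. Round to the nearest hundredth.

31.80

For linear demand Q_d = a − bP, E = −bP/(a − bP). |E| = 1 ⇒ bP = a − bP ⇒ P = a/(2b).
P = 1399/(2·22) ≈ 31.80.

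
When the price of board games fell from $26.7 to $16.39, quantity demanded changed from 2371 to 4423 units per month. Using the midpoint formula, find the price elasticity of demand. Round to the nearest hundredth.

%ΔQ = (4423 − 2371)/[(2371 + 4423)/2] = 2052/3397 ≈ 0.6041.
%ΔP = (16.39 − 26.7)/[(26.7 + 16.39)/2] = -10.31/21.545 ≈ -0.4785.
Arc elasticity E = %ΔQ/%ΔP ≈ 0.6041/-0.4785 ≈ -1.26.
|E| > 1: demand is elastic over this range.

-1.26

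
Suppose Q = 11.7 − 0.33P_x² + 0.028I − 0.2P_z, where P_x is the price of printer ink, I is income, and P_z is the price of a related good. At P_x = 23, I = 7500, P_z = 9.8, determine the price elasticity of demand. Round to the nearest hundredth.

Evaluating quantity at (P_x, I, P_z) gives Q = 11.7 − 0.33(23)² + 0.028(7500) − 0.2(9.8) = 11.7 − 174.57 + 210 − 1.96 = 45.17.
∂Q/∂P_x = −2·0.33·P_x = -15.18, so E_p = -15.18·(23/45.17) ≈ -7.73.
|E_p| > 1: demand is elastic.

-7.73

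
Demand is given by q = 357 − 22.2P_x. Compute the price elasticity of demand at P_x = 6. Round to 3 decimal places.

-0.595

At P_x = 6, q = 223.8.
dq/dP_x = −22.2.
Point elasticity E = (dq/dP_x)·(P_x/q) = -22.2 × 6/223.8 ≈ -0.595.
|E| < 1, so demand is inelastic at this price.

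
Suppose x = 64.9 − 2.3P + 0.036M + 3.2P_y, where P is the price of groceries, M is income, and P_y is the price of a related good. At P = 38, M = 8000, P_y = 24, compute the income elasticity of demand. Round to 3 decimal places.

0.841

First evaluate x: 64.9 − 2.3(38) + 0.036(8000) + 3.2(24) = 64.9 − 87.4 + 288 + 76.8 = 342.3.
∂x/∂M = +0.036, so E_I = 0.036·(8000/342.3) ≈ 0.841.
E_I ∈ (0,1): normal good (necessity).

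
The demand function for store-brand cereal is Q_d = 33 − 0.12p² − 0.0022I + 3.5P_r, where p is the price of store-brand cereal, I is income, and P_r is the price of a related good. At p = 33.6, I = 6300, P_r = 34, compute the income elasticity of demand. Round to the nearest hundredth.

-5.20

Substituting, Q_d = 33 − 0.12(33.6)² − 0.0022(6300) + 3.5(34) = 33 − 135.4752 − 13.86 + 119 = 2.6648.
∂Q_d/∂I = −0.0022, so E_I = -0.0022·(6300/2.6648) ≈ -5.20.
E_I < 0: inferior good.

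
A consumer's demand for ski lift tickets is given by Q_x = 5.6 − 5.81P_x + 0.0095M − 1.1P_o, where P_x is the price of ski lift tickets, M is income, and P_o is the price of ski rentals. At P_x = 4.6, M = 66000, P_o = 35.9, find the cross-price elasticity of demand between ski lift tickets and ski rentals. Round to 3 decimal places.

-0.070

First evaluate Q_x: 5.6 − 5.81(4.6) + 0.0095(66000) − 1.1(35.9) = 5.6 − 26.726 + 627 − 39.49 = 566.384.
∂Q_x/∂P_o = −1.1, so E_xy = -1.1·(35.9/566.384) ≈ -0.070.
E_xy < 0: the goods are complements.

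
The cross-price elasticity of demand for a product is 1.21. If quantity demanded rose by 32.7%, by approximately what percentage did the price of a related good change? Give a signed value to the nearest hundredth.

%ΔQ ≈ E × %ΔP_y ⇒ %ΔP_y = %ΔQ / E = (32.7%)/(1.21) ≈ 27.02%.

27.02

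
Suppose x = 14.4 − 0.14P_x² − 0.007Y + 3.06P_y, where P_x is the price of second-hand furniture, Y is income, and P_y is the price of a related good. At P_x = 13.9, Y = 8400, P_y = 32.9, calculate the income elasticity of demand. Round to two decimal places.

At the given point, x = 14.4 − 0.14(13.9)² − 0.007(8400) + 3.06(32.9) = 14.4 − 27.0494 − 58.8 + 100.674 = 29.2246.
∂x/∂Y = −0.007, so E_I = -0.007·(8400/29.2246) ≈ -2.01.
E_I < 0: inferior good.

-2.01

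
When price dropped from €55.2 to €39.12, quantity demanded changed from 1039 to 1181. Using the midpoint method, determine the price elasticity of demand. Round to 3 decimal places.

%ΔQ = (1181 − 1039)/[(1039 + 1181)/2] = 142/1110 ≈ 0.1279.
%ΔP = (39.12 − 55.2)/[(55.2 + 39.12)/2] = -16.08/47.16 ≈ -0.3410.
Arc elasticity E = %ΔQ/%ΔP ≈ 0.1279/-0.3410 ≈ -0.375.
|E| < 1: demand is inelastic over this range.

-0.375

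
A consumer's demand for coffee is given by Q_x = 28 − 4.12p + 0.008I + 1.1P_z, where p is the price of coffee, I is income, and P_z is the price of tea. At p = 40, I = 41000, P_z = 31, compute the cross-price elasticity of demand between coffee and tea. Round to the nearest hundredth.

0.15

Substituting, Q_x = 28 − 4.12(40) + 0.008(41000) + 1.1(31) = 28 − 164.8 + 328 + 34.1 = 225.3.
∂Q_x/∂P_z = +1.1, so E_xy = 1.1·(31/225.3) ≈ 0.15.
E_xy > 0: the goods are substitutes.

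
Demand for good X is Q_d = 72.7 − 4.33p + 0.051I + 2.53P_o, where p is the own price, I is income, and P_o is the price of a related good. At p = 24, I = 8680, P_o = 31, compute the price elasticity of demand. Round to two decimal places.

-0.21

Substituting, Q_d = 72.7 − 4.33(24) + 0.051(8680) + 2.53(31) = 72.7 − 103.92 + 442.68 + 78.43 = 489.89.
∂Q_d/∂p = −4.33, so E_p = (−4.33)·(24/489.89) ≈ -0.21.
|E_p| < 1: demand is inelastic.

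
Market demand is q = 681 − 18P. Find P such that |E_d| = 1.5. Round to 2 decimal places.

Set −bP/(a − bP) = −1.5 ⇒ bP = 1.5(a − bP) ⇒ bP(1+1.5) = 1.5·a.
P = 1.5·681/(18·2.5) = 22.70.

22.70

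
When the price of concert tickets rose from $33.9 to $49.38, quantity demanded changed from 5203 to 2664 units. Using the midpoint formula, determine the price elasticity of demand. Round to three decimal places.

-1.736

%Δq = (2664 − 5203)/[(5203 + 2664)/2] = -2539/3933.5 ≈ -0.6455.
%Δp = (49.38 − 33.9)/[(33.9 + 49.38)/2] = 15.48/41.64 ≈ 0.3718.
Arc elasticity E = %Δq/%Δp ≈ -0.6455/0.3718 ≈ -1.736.
|E| > 1: demand is elastic over this range.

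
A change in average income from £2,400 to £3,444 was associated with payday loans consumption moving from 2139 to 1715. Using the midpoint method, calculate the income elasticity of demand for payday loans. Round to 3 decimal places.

%ΔQ = (1715 − 2139)/[(2139+1715)/2] = -424/1927 ≈ -0.2200.
%ΔY = (3,444 − 2,400)/[(2,400+3,444)/2] = 1044/2922 ≈ 0.3573.
E_I = %ΔQ/%ΔY ≈ -0.616.
E_I < 0: inferior good.

-0.616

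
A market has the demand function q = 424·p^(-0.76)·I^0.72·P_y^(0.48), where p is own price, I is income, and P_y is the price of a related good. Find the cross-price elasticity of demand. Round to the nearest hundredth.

For a Cobb–Douglas (constant-elasticity) form q = A·P_y^α·…, the elasticity with respect to P_y equals the exponent α at every point.
Here the exponent on P_y is 0.48, so the cross-price elasticity of demand is 0.48.

0.48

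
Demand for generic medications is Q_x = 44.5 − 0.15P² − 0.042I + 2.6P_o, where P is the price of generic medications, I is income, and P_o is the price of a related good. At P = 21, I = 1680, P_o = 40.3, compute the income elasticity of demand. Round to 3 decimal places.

-5.613

Substituting, Q_x = 44.5 − 0.15(21)² − 0.042(1680) + 2.6(40.3) = 44.5 − 66.15 − 70.56 + 104.78 = 12.57.
∂Q_x/∂I = −0.042, so E_I = -0.042·(1680/12.57) ≈ -5.613.
E_I < 0: inferior good.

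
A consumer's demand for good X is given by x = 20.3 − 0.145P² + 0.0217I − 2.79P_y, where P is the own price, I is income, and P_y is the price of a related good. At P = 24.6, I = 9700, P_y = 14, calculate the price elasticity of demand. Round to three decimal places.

-1.688

x = 20.3 − 0.145(24.6)² + 0.0217(9700) − 2.79(14) = 20.3 − 87.7482 + 210.49 − 39.06 = 103.9818.
∂x/∂P = −2·0.145·P = -7.134, so E_p = -7.134·(24.6/103.9818) ≈ -1.688.
|E_p| > 1: demand is elastic.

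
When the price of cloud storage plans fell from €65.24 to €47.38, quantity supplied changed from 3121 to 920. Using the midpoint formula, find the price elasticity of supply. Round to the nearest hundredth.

%Δq = (920 − 3121)/[(3121 + 920)/2] = -2201/2020.5 ≈ -1.0893.
%Δp = (47.38 − 65.24)/[(65.24 + 47.38)/2] = -17.86/56.31 ≈ -0.3172.
Arc elasticity E = %Δq/%Δp ≈ -1.0893/-0.3172 ≈ 3.43.
|E| > 1: supply is elastic over this range.

3.43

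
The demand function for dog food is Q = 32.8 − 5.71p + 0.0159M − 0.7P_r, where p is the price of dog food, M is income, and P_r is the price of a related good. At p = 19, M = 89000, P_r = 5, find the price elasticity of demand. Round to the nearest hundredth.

-0.08

At the given point, Q = 32.8 − 5.71(19) + 0.0159(89000) − 0.7(5) = 32.8 − 108.49 + 1415.1 − 3.5 = 1335.91.
∂Q/∂p = −5.71, so E_p = (−5.71)·(19/1335.91) ≈ -0.08.
|E_p| < 1: demand is inelastic.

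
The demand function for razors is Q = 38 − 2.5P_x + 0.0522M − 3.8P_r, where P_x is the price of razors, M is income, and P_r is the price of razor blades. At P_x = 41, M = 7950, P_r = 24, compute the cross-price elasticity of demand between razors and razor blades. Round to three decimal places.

-0.352

First evaluate Q: 38 − 2.5(41) + 0.0522(7950) − 3.8(24) = 38 − 102.5 + 414.99 − 91.2 = 259.29.
∂Q/∂P_r = −3.8, so E_xy = -3.8·(24/259.29) ≈ -0.352.
E_xy < 0: the goods are complements.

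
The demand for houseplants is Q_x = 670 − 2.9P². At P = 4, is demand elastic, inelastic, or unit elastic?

inelastic

At P = 4, Q_x = 623.6.
dQ_x/dP = −2·2.9·P = −23.2.
Point elasticity E = (dQ_x/dP)·(P/Q_x) = -23.2 × 4/623.6 ≈ -0.149.
|E| ≈ 0.149 < 1, so demand is inelastic.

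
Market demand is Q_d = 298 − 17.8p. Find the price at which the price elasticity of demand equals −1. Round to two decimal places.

8.37

For linear demand Q_d = a − bp, E = −bp/(a − bp). |E| = 1 ⇒ bp = a − bp ⇒ p = a/(2b).
p = 298/(2·17.8) ≈ 8.37.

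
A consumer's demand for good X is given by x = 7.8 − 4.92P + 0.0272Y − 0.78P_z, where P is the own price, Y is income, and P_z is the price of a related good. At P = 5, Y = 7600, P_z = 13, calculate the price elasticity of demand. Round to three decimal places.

First evaluate x: 7.8 − 4.92(5) + 0.0272(7600) − 0.78(13) = 7.8 − 24.6 + 206.72 − 10.14 = 179.78.
∂x/∂P = −4.92, so E_p = (−4.92)·(5/179.78) ≈ -0.137.
|E_p| < 1: demand is inelastic.

-0.137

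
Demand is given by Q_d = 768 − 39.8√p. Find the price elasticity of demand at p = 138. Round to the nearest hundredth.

At p = 138, Q_d = 300.4559.
dQ_d/dp = −39.8/(2√p) = −39.8/(2·11.7473).
Point elasticity E = (dQ_d/dp)·(p/Q_d) = -1.694 × 138/300.4559 ≈ -0.78.
|E| < 1, so demand is inelastic at this price.

-0.78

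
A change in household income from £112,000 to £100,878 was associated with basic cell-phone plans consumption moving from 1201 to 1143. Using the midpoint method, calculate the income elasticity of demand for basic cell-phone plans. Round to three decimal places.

0.474

%ΔQ = (1143 − 1201)/[(1201+1143)/2] = -58/1172 ≈ -0.0495.
%ΔM = (100,878 − 112,000)/[(112,000+100,878)/2] = -11122/106439 ≈ -0.1045.
E_I = %ΔQ/%ΔM ≈ 0.474.
E_I ∈ (0,1): normal good (necessity).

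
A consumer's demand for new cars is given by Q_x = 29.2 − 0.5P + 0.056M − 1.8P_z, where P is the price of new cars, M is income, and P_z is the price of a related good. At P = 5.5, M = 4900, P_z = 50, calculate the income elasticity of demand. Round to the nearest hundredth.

1.30

First evaluate Q_x: 29.2 − 0.5(5.5) + 0.056(4900) − 1.8(50) = 29.2 − 2.75 + 274.4 − 90 = 210.85.
∂Q_x/∂M = +0.056, so E_I = 0.056·(4900/210.85) ≈ 1.30.
E_I > 1: normal good (luxury).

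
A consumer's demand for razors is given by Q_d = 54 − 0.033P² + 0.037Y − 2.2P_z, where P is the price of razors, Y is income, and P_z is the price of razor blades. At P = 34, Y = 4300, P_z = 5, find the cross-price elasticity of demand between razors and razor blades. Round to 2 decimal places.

Substituting, Q_d = 54 − 0.033(34)² + 0.037(4300) − 2.2(5) = 54 − 38.148 + 159.1 − 11 = 163.952.
∂Q_d/∂P_z = −2.2, so E_xy = -2.2·(5/163.952) ≈ -0.07.
E_xy < 0: the goods are complements.

-0.07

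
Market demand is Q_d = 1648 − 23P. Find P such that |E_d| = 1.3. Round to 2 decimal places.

Set −bP/(a − bP) = −1.3 ⇒ bP = 1.3(a − bP) ⇒ bP(1+1.3) = 1.3·a.
P = 1.3·1648/(23·2.3) ≈ 40.50.

40.50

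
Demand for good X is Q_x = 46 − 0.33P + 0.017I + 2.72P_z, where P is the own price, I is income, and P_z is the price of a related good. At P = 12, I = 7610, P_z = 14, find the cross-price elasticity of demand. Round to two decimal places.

0.18

Substituting, Q_x = 46 − 0.33(12) + 0.017(7610) + 2.72(14) = 46 − 3.96 + 129.37 + 38.08 = 209.49.
∂Q_x/∂P_z = +2.72, so E_xy = 2.72·(14/209.49) ≈ 0.18.
E_xy > 0: the goods are substitutes.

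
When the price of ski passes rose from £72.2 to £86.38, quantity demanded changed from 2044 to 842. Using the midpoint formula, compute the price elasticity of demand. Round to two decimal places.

%ΔQ = (842 − 2044)/[(2044 + 842)/2] = -1202/1443 ≈ -0.8330.
%Δp = (86.38 − 72.2)/[(72.2 + 86.38)/2] = 14.18/79.29 ≈ 0.1788.
Arc elasticity E = %ΔQ/%Δp ≈ -0.8330/0.1788 ≈ -4.66.
|E| > 1: demand is elastic over this range.

-4.66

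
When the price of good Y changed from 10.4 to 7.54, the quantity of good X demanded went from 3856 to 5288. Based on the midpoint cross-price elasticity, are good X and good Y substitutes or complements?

complements

%ΔQ_x = (5288 − 3856)/[(3856+5288)/2] = 1432/4572 ≈ 0.3132.
%ΔP_y = (7.54 − 10.4)/[(10.4+7.54)/2] ≈ -0.3188.
E_xy = 0.3132/-0.3188 ≈ -0.982.
E_xy < 0, so the goods are complements.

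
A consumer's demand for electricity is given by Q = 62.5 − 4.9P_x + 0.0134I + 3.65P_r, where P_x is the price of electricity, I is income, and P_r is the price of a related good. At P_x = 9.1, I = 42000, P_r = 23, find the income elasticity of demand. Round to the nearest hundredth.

0.85

Evaluating quantity at (P_x, I, P_r) gives Q = 62.5 − 4.9(9.1) + 0.0134(42000) + 3.65(23) = 62.5 − 44.59 + 562.8 + 83.95 = 664.66.
∂Q/∂I = +0.0134, so E_I = 0.0134·(42000/664.66) ≈ 0.85.
E_I ∈ (0,1): normal good (necessity).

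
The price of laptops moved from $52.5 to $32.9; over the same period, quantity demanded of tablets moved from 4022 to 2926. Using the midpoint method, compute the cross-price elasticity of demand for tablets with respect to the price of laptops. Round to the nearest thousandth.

%ΔQ_x = (2926 − 4022)/[(4022+2926)/2] = -1096/3474 ≈ -0.3155.
%ΔP_y = (32.9 − 52.5)/[(52.5+32.9)/2] ≈ -0.4590.
E_xy = -0.3155/-0.4590 ≈ 0.687.
E_xy > 0, so tablets and laptops are substitutes.

0.687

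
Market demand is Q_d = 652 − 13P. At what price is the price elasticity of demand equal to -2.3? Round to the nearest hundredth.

34.96

Set −bP/(a − bP) = −2.3 ⇒ bP = 2.3(a − bP) ⇒ bP(1+2.3) = 2.3·a.
P = 2.3·652/(13·3.3) ≈ 34.96.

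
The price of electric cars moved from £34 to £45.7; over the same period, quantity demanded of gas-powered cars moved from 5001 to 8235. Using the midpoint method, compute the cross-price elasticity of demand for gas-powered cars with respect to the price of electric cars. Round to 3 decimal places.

1.664

%ΔQ_x = (8235 − 5001)/[(5001+8235)/2] = 3234/6618 ≈ 0.4887.
%ΔP_y = (45.7 − 34)/[(34+45.7)/2] ≈ 0.2936.
E_xy = 0.4887/0.2936 ≈ 1.664.
E_xy > 0, so gas-powered cars and electric cars are substitutes.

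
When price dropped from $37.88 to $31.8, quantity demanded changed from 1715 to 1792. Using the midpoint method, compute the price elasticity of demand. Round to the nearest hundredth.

%ΔQ = (1792 − 1715)/[(1715 + 1792)/2] = 77/1753.5 ≈ 0.0439.
%Δp = (31.8 − 37.88)/[(37.88 + 31.8)/2] = -6.08/34.84 ≈ -0.1745.
Arc elasticity E = %ΔQ/%Δp ≈ 0.0439/-0.1745 ≈ -0.25.
|E| < 1: demand is inelastic over this range.

-0.25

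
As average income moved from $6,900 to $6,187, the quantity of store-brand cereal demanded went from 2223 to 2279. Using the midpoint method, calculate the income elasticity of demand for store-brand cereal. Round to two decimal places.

-0.23

%ΔQ = (2279 − 2223)/[(2223+2279)/2] = 56/2251 ≈ 0.0249.
%ΔI = (6,187 − 6,900)/[(6,900+6,187)/2] = -713/6543.5 ≈ -0.1090.
E_I = %ΔQ/%ΔI ≈ -0.23.
E_I < 0: inferior good.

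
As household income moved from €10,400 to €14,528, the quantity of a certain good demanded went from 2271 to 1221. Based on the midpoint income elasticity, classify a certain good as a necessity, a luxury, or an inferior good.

inferior

%ΔQ = (1221 − 2271)/[(2271+1221)/2] = -1050/1746 ≈ -0.6014.
%ΔI = (14,528 − 10,400)/[(10,400+14,528)/2] = 4128/12464 ≈ 0.3312.
E_I = %ΔQ/%ΔI ≈ -1.816.
E_I < 0: inferior good.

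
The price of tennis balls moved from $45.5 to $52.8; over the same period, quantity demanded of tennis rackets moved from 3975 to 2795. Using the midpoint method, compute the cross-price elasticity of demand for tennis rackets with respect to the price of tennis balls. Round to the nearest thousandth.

-2.347

%ΔQ_x = (2795 − 3975)/[(3975+2795)/2] = -1180/3385 ≈ -0.3486.
%ΔP_y = (52.8 − 45.5)/[(45.5+52.8)/2] ≈ 0.1485.
E_xy = -0.3486/0.1485 ≈ -2.347.
E_xy < 0, so tennis rackets and tennis balls are complements.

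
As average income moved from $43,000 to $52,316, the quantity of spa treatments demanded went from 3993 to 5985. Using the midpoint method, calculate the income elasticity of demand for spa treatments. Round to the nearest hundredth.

%ΔQ = (5985 − 3993)/[(3993+5985)/2] = 1992/4989 ≈ 0.3993.
%ΔI = (52,316 − 43,000)/[(43,000+52,316)/2] = 9316/47658 ≈ 0.1955.
E_I = %ΔQ/%ΔI ≈ 2.04.
E_I > 1: normal good (luxury).

2.04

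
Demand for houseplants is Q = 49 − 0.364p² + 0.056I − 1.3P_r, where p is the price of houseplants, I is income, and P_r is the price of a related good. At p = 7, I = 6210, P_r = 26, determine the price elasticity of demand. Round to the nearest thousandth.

Substituting, Q = 49 − 0.364(7)² + 0.056(6210) − 1.3(26) = 49 − 17.836 + 347.76 − 33.8 = 345.124.
∂Q/∂p = −2·0.364·p = -5.096, so E_p = -5.096·(7/345.124) ≈ -0.103.
|E_p| < 1: demand is inelastic.

-0.103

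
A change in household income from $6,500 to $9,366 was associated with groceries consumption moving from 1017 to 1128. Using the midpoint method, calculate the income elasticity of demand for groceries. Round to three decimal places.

%ΔQ = (1128 − 1017)/[(1017+1128)/2] = 111/1072.5 ≈ 0.1035.
%ΔI = (9,366 − 6,500)/[(6,500+9,366)/2] = 2866/7933 ≈ 0.3613.
E_I = %ΔQ/%ΔI ≈ 0.286.
E_I ∈ (0,1): normal good (necessity).

0.286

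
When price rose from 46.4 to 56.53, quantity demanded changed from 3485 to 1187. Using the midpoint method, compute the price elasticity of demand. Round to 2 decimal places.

-5.00

%Δq = (1187 − 3485)/[(3485 + 1187)/2] = -2298/2336 ≈ -0.9837.
%ΔP = (56.53 − 46.4)/[(46.4 + 56.53)/2] = 10.13/51.465 ≈ 0.1968.
Arc elasticity E = %Δq/%ΔP ≈ -0.9837/0.1968 ≈ -5.00.
|E| > 1: demand is elastic over this range.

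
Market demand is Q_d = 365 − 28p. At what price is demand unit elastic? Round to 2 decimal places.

6.52

For linear demand Q_d = a − bp, E = −bp/(a − bp). |E| = 1 ⇒ bp = a − bp ⇒ p = a/(2b).
p = 365/(2·28) ≈ 6.52.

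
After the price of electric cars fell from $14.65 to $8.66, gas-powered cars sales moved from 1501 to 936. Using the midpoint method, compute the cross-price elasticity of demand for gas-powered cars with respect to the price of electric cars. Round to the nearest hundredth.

%ΔQ_x = (936 − 1501)/[(1501+936)/2] = -565/1218.5 ≈ -0.4637.
%ΔP_y = (8.66 − 14.65)/[(14.65+8.66)/2] ≈ -0.5139.
E_xy = -0.4637/-0.5139 ≈ 0.90.
E_xy > 0, so gas-powered cars and electric cars are substitutes.

0.90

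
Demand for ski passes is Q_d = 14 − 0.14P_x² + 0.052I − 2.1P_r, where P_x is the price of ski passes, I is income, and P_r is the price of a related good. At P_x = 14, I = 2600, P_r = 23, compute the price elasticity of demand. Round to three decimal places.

-0.747

First evaluate Q_d: 14 − 0.14(14)² + 0.052(2600) − 2.1(23) = 14 − 27.44 + 135.2 − 48.3 = 73.46.
∂Q_d/∂P_x = −2·0.14·P_x = -3.92, so E_p = -3.92·(14/73.46) ≈ -0.747.
|E_p| < 1: demand is inelastic.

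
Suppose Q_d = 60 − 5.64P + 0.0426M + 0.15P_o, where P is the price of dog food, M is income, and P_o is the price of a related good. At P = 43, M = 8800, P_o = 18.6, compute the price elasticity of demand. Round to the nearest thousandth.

Evaluating quantity at (P, M, P_o) gives Q_d = 60 − 5.64(43) + 0.0426(8800) + 0.15(18.6) = 60 − 242.52 + 374.88 + 2.79 = 195.15.
∂Q_d/∂P = −5.64, so E_p = (−5.64)·(43/195.15) ≈ -1.243.
|E_p| > 1: demand is elastic.

-1.243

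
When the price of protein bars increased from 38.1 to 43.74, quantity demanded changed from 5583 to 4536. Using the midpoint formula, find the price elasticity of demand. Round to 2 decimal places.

%ΔQ = (4536 − 5583)/[(5583 + 4536)/2] = -1047/5059.5 ≈ -0.2069.
%Δp = (43.74 − 38.1)/[(38.1 + 43.74)/2] = 5.64/40.92 ≈ 0.1378.
Arc elasticity E = %ΔQ/%Δp ≈ -0.2069/0.1378 ≈ -1.50.
|E| > 1: demand is elastic over this range.

-1.50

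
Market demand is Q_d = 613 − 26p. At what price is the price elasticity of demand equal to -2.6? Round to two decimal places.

17.03

Set −bp/(a − bp) = −2.6 ⇒ bp = 2.6(a − bp) ⇒ bp(1+2.6) = 2.6·a.
p = 2.6·613/(26·3.6) ≈ 17.03.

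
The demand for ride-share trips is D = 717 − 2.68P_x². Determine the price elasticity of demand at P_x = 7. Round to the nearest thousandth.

-0.448

At P_x = 7, D = 585.68.
dD/dP_x = −2·2.68·P_x = −37.52.
Point elasticity E = (dD/dP_x)·(P_x/D) = -37.52 × 7/585.68 ≈ -0.448.
|E| < 1, so demand is inelastic at this price.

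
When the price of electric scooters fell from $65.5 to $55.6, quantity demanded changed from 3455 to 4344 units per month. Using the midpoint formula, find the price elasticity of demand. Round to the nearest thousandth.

%Δq = (4344 − 3455)/[(3455 + 4344)/2] = 889/3899.5 ≈ 0.2280.
%ΔP = (55.6 − 65.5)/[(65.5 + 55.6)/2] = -9.9/60.55 ≈ -0.1635.
Arc elasticity E = %Δq/%ΔP ≈ 0.2280/-0.1635 ≈ -1.394.
|E| > 1: demand is elastic over this range.

-1.394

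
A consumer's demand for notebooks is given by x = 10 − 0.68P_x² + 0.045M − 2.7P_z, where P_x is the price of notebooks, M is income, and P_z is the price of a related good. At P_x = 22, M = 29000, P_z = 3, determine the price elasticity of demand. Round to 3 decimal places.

-0.673

At the given point, x = 10 − 0.68(22)² + 0.045(29000) − 2.7(3) = 10 − 329.12 + 1305 − 8.1 = 977.78.
∂x/∂P_x = −2·0.68·P_x = -29.92, so E_p = -29.92·(22/977.78) ≈ -0.673.
|E_p| < 1: demand is inelastic.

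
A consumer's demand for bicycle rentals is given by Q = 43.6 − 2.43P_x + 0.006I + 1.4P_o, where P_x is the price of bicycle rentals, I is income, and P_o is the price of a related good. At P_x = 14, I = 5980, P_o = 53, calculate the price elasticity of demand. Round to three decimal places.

-0.284

Substituting, Q = 43.6 − 2.43(14) + 0.006(5980) + 1.4(53) = 43.6 − 34.02 + 35.88 + 74.2 = 119.66.
∂Q/∂P_x = −2.43, so E_p = (−2.43)·(14/119.66) ≈ -0.284.
|E_p| < 1: demand is inelastic.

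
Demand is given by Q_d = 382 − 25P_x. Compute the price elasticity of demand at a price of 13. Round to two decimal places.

-5.70

At P_x = 13, Q_d = 57.
dQ_d/dP_x = −25.
Point elasticity E = (dQ_d/dP_x)·(P_x/Q_d) = -25 × 13/57 ≈ -5.70.
|E| > 1, so demand is elastic at this price.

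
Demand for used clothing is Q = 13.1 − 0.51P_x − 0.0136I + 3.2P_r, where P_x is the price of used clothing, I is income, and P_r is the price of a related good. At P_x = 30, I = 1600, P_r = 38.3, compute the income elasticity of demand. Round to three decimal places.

Substituting, Q = 13.1 − 0.51(30) − 0.0136(1600) + 3.2(38.3) = 13.1 − 15.3 − 21.76 + 122.56 = 98.6.
∂Q/∂I = −0.0136, so E_I = -0.0136·(1600/98.6) ≈ -0.221.
E_I < 0: inferior good.

-0.221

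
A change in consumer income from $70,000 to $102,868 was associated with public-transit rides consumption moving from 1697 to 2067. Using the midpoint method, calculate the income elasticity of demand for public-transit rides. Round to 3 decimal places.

%ΔQ = (2067 − 1697)/[(1697+2067)/2] = 370/1882 ≈ 0.1966.
%ΔM = (102,868 − 70,000)/[(70,000+102,868)/2] = 32868/86434 ≈ 0.3803.
E_I = %ΔQ/%ΔM ≈ 0.517.
E_I ∈ (0,1): normal good (necessity).

0.517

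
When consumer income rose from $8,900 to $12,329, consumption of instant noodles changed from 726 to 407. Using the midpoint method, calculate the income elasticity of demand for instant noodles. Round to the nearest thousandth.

%ΔQ = (407 − 726)/[(726+407)/2] = -319/566.5 ≈ -0.5631.
%ΔI = (12,329 − 8,900)/[(8,900+12,329)/2] = 3429/10614.5 ≈ 0.3230.
E_I = %ΔQ/%ΔI ≈ -1.743.
E_I < 0: inferior good.

-1.743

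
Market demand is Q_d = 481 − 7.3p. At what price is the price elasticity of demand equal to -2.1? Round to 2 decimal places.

Set −bp/(a − bp) = −2.1 ⇒ bp = 2.1(a − bp) ⇒ bp(1+2.1) = 2.1·a.
p = 2.1·481/(7.3·3.1) ≈ 44.64.

44.64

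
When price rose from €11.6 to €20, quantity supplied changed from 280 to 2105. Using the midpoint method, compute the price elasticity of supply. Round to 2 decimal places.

2.88

%ΔQ = (2105 − 280)/[(280 + 2105)/2] = 1825/1192.5 ≈ 1.5304.
%ΔP = (20 − 11.6)/[(11.6 + 20)/2] = 8.4/15.8 ≈ 0.5316.
Arc elasticity E = %ΔQ/%ΔP ≈ 1.5304/0.5316 ≈ 2.88.
|E| > 1: supply is elastic over this range.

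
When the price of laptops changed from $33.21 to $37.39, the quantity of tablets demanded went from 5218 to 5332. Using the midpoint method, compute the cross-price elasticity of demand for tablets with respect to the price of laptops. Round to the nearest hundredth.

0.18

%ΔQ_x = (5332 − 5218)/[(5218+5332)/2] = 114/5275 ≈ 0.0216.
%ΔP_y = (37.39 − 33.21)/[(33.21+37.39)/2] ≈ 0.1184.
E_xy = 0.0216/0.1184 ≈ 0.18.
E_xy > 0, so tablets and laptops are substitutes.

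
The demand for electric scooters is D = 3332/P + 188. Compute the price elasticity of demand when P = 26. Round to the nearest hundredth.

-0.41

At P = 26, D = 316.1538.
dD/dP = −3332/P² = −4.929.
Point elasticity E = (dD/dP)·(P/D) = -4.929 × 26/316.1538 ≈ -0.41.
|E| < 1, so demand is inelastic at this price.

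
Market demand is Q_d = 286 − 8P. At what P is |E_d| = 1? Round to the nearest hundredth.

For linear demand Q_d = a − bP, E = −bP/(a − bP). |E| = 1 ⇒ bP = a − bP ⇒ P = a/(2b).
P = 286/(2·8) ≈ 17.88.

17.88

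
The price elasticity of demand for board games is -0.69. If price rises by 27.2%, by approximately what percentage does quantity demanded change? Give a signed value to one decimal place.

-18.8

%ΔQ ≈ E × %ΔP = (-0.69) × (27.2%) ≈ -18.8%.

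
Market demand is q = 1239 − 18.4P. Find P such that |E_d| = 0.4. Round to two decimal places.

Set −bP/(a − bP) = −0.4 ⇒ bP = 0.4(a − bP) ⇒ bP(1+0.4) = 0.4·a.
P = 0.4·1239/(18.4·1.4) ≈ 19.24.

19.24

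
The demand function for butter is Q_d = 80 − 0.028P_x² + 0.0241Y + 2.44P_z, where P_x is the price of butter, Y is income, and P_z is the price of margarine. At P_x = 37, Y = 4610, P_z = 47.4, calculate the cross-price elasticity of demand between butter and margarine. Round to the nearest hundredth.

At the given point, Q_d = 80 − 0.028(37)² + 0.0241(4610) + 2.44(47.4) = 80 − 38.332 + 111.101 + 115.656 = 268.425.
∂Q_d/∂P_z = +2.44, so E_xy = 2.44·(47.4/268.425) ≈ 0.43.
E_xy > 0: the goods are substitutes.

0.43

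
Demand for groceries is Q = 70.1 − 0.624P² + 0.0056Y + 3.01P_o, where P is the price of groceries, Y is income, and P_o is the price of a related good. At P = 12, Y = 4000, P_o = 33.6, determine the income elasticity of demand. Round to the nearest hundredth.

First evaluate Q: 70.1 − 0.624(12)² + 0.0056(4000) + 3.01(33.6) = 70.1 − 89.856 + 22.4 + 101.136 = 103.78.
∂Q/∂Y = +0.0056, so E_I = 0.0056·(4000/103.78) ≈ 0.22.
E_I ∈ (0,1): normal good (necessity).

0.22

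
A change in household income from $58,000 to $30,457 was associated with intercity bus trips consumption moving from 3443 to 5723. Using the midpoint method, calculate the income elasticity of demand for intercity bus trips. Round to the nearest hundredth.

-0.80

%ΔQ = (5723 − 3443)/[(3443+5723)/2] = 2280/4583 ≈ 0.4975.
%ΔY = (30,457 − 58,000)/[(58,000+30,457)/2] = -27543/44228.5 ≈ -0.6227.
E_I = %ΔQ/%ΔY ≈ -0.80.
E_I < 0: inferior good.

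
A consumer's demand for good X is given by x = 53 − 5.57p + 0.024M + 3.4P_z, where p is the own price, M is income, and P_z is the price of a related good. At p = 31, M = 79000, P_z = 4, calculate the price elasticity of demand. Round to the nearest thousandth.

Substituting, x = 53 − 5.57(31) + 0.024(79000) + 3.4(4) = 53 − 172.67 + 1896 + 13.6 = 1789.93.
∂x/∂p = −5.57, so E_p = (−5.57)·(31/1789.93) ≈ -0.096.
|E_p| < 1: demand is inelastic.

-0.096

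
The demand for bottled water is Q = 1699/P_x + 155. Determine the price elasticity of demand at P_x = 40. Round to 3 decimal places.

At P_x = 40, Q = 197.475.
dQ/dP_x = −1699/P_x² = −1.0619.
Point elasticity E = (dQ/dP_x)·(P_x/Q) = -1.0619 × 40/197.475 ≈ -0.215.
|E| < 1, so demand is inelastic at this price.

-0.215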